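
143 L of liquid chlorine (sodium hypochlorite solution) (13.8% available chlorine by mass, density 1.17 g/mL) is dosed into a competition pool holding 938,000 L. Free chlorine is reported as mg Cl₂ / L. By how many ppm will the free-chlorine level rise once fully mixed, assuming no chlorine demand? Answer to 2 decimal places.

24.61 ppm

Mass of solution: 143 L × 1000 mL/L × 1.17 g/mL = 167,300 g.
Available chlorine delivered: 167,300 g × 0.138 = 23,090 g as Cl₂.
Concentration rise: 23,090 g / 938,000 L = 24.61 mg/L = 24.61 ppm.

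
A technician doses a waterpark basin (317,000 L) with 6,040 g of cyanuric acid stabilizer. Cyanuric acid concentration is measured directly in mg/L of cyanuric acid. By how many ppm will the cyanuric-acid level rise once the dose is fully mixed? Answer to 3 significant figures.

19.1 ppm

Rise: 6,040 g / 317,000 L × 1000 = 19.05 mg/L.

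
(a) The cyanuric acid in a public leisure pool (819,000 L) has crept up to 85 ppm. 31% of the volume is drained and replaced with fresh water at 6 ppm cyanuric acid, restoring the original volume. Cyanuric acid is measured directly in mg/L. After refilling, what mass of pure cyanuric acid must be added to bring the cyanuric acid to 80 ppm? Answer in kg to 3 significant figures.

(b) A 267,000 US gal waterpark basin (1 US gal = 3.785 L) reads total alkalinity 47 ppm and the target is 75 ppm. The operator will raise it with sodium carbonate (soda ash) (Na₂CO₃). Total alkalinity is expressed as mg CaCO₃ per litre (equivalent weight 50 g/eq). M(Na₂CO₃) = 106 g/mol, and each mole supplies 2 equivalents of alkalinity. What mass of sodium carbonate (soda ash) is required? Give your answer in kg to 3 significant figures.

(a) 16.0 kg; (b) 30.0 kg

(a) After draining 31% and refilling: 85 × 0.69 + 6 × 0.31 = 60.51 ppm.
(a) Deficit to target: 80 − 60.51 = 19.49 mg/L.
(a) Mass: 19.49 mg/L × 819,000 L = 15,960 g cyanuric acid.

(b) Volume: 267,000 US gal × 3.785 L/gal = 1,010,595 L.
(b) Alkalinity to add: (75 − 47) = 28 mg/L as CaCO₃ × 1,010,595 L = 28,300 g as CaCO₃.
(b) Equivalents: 28,300 g ÷ 50 g/eq = 565.9 eq.
(b) Each mole of Na₂CO₃ supplies 2 eq, so 565.9 / 2 = 283 mol.
(b) Mass: 283 mol × 106 g/mol = 29,990 g.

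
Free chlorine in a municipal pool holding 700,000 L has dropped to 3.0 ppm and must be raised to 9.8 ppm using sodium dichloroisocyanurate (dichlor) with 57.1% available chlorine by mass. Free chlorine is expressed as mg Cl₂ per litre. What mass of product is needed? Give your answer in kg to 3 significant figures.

8.34 kg

Chlorine deficit: 9.8 − 3.0 = 6.8 ppm = 6.8 mg/L as Cl₂.
Cl₂ equivalent needed: 6.8 mg/L × 700,000 L = 4,760,000 mg = 4760 g.
Product at 57.1% available chlorine: 4760 / 0.571 = 8336 g.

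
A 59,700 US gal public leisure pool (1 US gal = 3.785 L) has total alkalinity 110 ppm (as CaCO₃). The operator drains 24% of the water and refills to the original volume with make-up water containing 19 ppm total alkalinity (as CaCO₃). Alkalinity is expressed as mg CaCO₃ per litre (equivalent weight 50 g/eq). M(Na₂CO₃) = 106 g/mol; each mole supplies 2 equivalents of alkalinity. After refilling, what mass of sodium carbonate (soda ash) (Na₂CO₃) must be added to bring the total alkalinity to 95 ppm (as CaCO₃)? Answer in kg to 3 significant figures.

Volume: 59,700 US gal × 3.785 L/gal = 225,964 L.
After draining 24% and refilling: 110 × 0.76 + 19 × 0.24 = 88.16 ppm.
Deficit to target: 95 − 88.16 = 6.84 mg/L.
As CaCO₃: 6.84 mg/L × 225,964 L = 1546 g; ÷ 50 g/eq ÷ 2 = 15.46 mol Na₂CO₃.
Mass: 15.46 × 106 = 1638 g.

1.64 kg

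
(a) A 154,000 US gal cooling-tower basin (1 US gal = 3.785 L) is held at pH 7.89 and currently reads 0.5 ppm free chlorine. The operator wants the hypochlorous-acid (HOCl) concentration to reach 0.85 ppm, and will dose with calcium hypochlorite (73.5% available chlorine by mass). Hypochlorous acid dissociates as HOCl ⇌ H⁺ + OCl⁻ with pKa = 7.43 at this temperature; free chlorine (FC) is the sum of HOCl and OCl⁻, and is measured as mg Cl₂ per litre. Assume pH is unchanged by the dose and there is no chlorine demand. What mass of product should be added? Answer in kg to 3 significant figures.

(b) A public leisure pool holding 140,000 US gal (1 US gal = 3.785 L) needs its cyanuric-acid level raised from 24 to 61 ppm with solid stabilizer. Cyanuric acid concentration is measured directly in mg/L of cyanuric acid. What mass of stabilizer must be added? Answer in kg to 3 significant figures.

(a) 2.22 kg; (b) 19.6 kg

(a) Volume: 154,000 US gal × 3.785 L/gal = 582,890 L.
(a) [OCl⁻]/[HOCl] = 10^(pH − pKa) = 10^(7.89 − 7.43) = 2.884; fraction as HOCl = 1/(1 + 2.884) = 0.2575.
(a) Free chlorine required for 0.85 ppm HOCl: 0.85 / 0.2575 = 3.301 ppm.
(a) FC to add: 3.301 − 0.5 = 2.801 mg/L as Cl₂.
(a) Cl₂ equivalent: 2.801 mg/L × 582,890 L = 1633 g.
(a) Product at 73.5% available Cl: 1633 / 0.735 = 2222 g.

(b) Volume: 140,000 US gal × 3.785 L/gal = 529,900 L.
(b) CYA to add: (61 − 24) = 37 mg/L × 529,900 L = 19,610 g cyanuric acid.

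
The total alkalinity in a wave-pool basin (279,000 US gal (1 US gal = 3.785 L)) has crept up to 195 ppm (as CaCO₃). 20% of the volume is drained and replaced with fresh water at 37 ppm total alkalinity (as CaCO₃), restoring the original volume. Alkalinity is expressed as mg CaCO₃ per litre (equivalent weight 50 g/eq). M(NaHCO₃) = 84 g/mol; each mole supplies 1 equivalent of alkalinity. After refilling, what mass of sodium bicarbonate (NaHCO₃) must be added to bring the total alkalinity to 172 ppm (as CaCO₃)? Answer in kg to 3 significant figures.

15.3 kg

Volume: 279,000 US gal × 3.785 L/gal = 1,056,015 L.
After draining 20% and refilling: 195 × 0.80 + 37 × 0.20 = 163.4 ppm.
Deficit to target: 172 − 163.4 = 8.6 mg/L.
As CaCO₃: 8.6 mg/L × 1,056,015 L = 9082 g; ÷ 50 g/eq ÷ 1 = 181.6 mol NaHCO₃.
Mass: 181.6 × 84 = 15,260 g.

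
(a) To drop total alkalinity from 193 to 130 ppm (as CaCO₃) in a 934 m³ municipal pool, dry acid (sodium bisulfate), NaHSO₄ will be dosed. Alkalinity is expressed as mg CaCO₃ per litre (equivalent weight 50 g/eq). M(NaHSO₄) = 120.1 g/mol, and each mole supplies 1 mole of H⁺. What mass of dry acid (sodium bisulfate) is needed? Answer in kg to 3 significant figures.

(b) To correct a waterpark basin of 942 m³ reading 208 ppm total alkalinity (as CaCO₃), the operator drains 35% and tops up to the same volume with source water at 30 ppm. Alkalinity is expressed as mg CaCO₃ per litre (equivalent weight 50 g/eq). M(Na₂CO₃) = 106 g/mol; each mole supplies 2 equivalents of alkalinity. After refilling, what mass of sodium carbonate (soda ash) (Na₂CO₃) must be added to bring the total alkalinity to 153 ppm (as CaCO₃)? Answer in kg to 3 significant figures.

(a) 141 kg; (b) 7.29 kg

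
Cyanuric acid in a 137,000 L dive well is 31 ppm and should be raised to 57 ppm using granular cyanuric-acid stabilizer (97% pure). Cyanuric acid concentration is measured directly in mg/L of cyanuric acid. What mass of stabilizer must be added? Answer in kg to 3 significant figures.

CYA to add: (57 − 31) = 26 mg/L × 137,000 L = 3562 g cyanuric acid.
At 97% purity: 3562 / 0.97 = 3672 g product.

3.67 kg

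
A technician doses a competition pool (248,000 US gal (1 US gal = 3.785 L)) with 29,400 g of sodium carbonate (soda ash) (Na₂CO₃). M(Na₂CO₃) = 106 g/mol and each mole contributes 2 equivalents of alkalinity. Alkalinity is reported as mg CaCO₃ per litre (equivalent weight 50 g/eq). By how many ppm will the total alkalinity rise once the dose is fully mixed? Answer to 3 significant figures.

29.5 ppm

Volume: 248,000 US gal × 3.785 L/gal = 938,680 L.
Moles of Na₂CO₃: 29,400 g ÷ 106 g/mol = 277.4 mol → 554.7 eq of alkalinity.
As CaCO₃: 554.7 eq × 50 g/eq = 27,740 g.
Rise: 27,740 g / 938,680 L × 1000 = 29.55 mg/L.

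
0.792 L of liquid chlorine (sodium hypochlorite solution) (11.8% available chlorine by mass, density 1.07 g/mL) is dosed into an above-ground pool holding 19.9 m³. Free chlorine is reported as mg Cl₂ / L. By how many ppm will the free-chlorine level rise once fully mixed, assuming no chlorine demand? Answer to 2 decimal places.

Volume: 19.9 m³ = 19,900 L.
Mass of solution: 0.792 L × 1000 mL/L × 1.07 g/mL = 847.4 g.
Available chlorine delivered: 847.4 g × 0.118 = 100 g as Cl₂.
Concentration rise: 100 g / 19,900 L = 5.025 mg/L = 5.03 ppm.

5.03 ppm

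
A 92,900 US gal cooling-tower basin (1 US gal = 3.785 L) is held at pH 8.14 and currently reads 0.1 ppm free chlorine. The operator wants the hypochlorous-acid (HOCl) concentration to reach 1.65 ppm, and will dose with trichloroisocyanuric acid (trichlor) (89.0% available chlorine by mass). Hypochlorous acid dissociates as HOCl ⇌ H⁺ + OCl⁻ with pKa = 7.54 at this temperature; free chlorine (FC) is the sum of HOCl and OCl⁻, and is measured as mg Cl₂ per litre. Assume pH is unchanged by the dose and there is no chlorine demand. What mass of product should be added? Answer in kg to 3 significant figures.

Volume: 92,900 US gal × 3.785 L/gal = 351,626 L.
[OCl⁻]/[HOCl] = 10^(pH − pKa) = 10^(8.14 − 7.54) = 3.981; fraction as HOCl = 1/(1 + 3.981) = 0.2008.
Free chlorine required for 1.65 ppm HOCl: 1.65 / 0.2008 = 8.219 ppm.
FC to add: 8.219 − 0.1 = 8.119 mg/L as Cl₂.
Cl₂ equivalent: 8.119 mg/L × 351,626 L = 2855 g.
Product at 89.0% available Cl: 2855 / 0.89 = 3208 g.

3.21 kg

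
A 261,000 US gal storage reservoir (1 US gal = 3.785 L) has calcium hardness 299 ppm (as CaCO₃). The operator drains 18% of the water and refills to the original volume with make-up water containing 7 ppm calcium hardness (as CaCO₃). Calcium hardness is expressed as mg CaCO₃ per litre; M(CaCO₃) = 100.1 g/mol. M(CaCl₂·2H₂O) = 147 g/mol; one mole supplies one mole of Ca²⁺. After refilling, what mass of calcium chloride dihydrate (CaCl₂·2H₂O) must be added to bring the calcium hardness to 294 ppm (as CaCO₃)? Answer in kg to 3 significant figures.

69.0 kg

Volume: 261,000 US gal × 3.785 L/gal = 987,885 L.
After draining 18% and refilling: 299 × 0.82 + 7 × 0.18 = 246.44 ppm.
Deficit to target: 294 − 246.44 = 47.56 mg/L.
As CaCO₃: 47.56 mg/L × 987,885 L = 46,980 g; ÷ 100.1 = 469.4 mol Ca²⁺.
Mass: 469.4 × 147 = 69,000 g.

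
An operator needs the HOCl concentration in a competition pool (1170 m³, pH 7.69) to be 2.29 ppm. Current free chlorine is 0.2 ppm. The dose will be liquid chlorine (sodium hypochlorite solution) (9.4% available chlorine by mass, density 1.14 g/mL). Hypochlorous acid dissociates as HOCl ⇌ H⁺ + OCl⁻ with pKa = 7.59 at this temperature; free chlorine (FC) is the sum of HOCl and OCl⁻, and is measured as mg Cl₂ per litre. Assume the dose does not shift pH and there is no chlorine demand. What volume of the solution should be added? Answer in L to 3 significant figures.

54.3 L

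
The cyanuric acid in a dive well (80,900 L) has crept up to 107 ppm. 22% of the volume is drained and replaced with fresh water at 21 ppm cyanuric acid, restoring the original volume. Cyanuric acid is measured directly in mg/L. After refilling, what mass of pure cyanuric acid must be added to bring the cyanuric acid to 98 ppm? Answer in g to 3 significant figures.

803 g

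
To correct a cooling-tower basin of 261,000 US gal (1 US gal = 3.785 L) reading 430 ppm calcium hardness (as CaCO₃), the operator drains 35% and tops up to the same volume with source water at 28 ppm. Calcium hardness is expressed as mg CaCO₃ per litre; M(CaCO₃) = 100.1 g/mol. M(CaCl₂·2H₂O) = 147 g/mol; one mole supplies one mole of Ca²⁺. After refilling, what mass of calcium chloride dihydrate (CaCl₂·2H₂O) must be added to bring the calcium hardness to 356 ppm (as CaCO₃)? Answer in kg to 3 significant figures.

Volume: 261,000 US gal × 3.785 L/gal = 987,885 L.
After draining 35% and refilling: 430 × 0.65 + 28 × 0.35 = 289.3 ppm.
Deficit to target: 356 − 289.3 = 66.7 mg/L.
As CaCO₃: 66.7 mg/L × 987,885 L = 65,890 g; ÷ 100.1 = 658.3 mol Ca²⁺.
Mass: 658.3 × 147 = 96,760 g.

96.8 kg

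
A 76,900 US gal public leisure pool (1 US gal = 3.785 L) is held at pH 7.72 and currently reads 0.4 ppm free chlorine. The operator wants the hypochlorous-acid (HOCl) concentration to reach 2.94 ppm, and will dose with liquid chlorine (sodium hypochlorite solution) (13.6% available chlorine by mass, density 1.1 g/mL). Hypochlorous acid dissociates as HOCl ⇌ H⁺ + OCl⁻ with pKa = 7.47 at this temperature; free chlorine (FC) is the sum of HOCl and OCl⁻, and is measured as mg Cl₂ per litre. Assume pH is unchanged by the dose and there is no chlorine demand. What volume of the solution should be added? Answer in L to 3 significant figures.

Volume: 76,900 US gal × 3.785 L/gal = 291,066 L.
[OCl⁻]/[HOCl] = 10^(pH − pKa) = 10^(7.72 − 7.47) = 1.778; fraction as HOCl = 1/(1 + 1.778) = 0.3599.
Free chlorine required for 2.94 ppm HOCl: 2.94 / 0.3599 = 8.168 ppm.
FC to add: 8.168 − 0.4 = 7.768 mg/L as Cl₂.
Cl₂ equivalent: 7.768 mg/L × 291,066 L = 2261 g.
Product at 13.6% available Cl: 2261 / 0.136 = 16,630 g.
Volume: 16,630 g ÷ 1.1 g/mL = 15,110 mL.

15.1 L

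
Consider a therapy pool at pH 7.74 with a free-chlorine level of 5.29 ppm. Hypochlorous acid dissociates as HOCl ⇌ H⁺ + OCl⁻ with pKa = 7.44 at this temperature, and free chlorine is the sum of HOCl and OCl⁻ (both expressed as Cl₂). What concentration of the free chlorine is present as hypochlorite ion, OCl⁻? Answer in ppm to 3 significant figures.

3.52 ppm

[OCl⁻]/[HOCl] = 10^(pH − pKa) = 10^(7.74 − 7.44) = 10^0.30 = 1.995.
Fraction as HOCl = 1 / (1 + 1.995) = 0.3339.
OCl⁻ = (1 − 0.3339) × 5.29 ppm = 3.524 ppm.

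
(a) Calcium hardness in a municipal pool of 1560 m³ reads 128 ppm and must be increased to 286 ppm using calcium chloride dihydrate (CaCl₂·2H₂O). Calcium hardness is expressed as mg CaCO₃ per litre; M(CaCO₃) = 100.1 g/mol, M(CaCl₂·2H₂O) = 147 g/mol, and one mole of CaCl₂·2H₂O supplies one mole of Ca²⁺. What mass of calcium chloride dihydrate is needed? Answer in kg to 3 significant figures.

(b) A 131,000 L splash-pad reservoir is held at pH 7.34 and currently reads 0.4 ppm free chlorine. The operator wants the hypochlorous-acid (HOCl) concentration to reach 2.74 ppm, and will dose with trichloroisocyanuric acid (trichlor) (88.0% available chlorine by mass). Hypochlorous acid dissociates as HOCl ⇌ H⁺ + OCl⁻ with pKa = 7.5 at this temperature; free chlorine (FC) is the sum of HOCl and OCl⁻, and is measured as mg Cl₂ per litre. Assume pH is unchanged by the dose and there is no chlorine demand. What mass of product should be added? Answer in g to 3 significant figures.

(a) Volume: 1560 m³ = 1,560,000 L.
(a) Hardness to add: (286 − 128) = 158 mg/L as CaCO₃ × 1,560,000 L = 246,500 g as CaCO₃.
(a) Moles of Ca²⁺ (1 mol Ca²⁺ ≡ 1 mol CaCO₃): 246,500 / 100.1 g/mol = 2462 mol.
(a) Mass of CaCl₂·2H₂O: 2462 × 147 = 362,000 g.

(b) [OCl⁻]/[HOCl] = 10^(pH − pKa) = 10^(7.34 − 7.5) = 0.6918; fraction as HOCl = 1/(1 + 0.6918) = 0.5911.
(b) Free chlorine required for 2.74 ppm HOCl: 2.74 / 0.5911 = 4.636 ppm.
(b) FC to add: 4.636 − 0.4 = 4.236 mg/L as Cl₂.
(b) Cl₂ equivalent: 4.236 mg/L × 131,000 L = 554.9 g.
(b) Product at 88.0% available Cl: 554.9 / 0.88 = 630.5 g.

(a) 362 kg; (b) 631 g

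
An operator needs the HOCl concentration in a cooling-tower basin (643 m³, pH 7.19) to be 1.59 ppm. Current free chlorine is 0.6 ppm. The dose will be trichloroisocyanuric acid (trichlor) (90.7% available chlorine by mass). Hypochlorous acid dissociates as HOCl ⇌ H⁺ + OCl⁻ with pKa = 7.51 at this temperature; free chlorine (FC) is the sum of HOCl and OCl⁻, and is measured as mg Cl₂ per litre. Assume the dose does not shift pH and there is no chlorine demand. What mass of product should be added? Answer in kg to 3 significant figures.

1.24 kg

Volume: 643 m³ = 643,000 L.
[OCl⁻]/[HOCl] = 10^(pH − pKa) = 10^(7.19 − 7.51) = 0.4786; fraction as HOCl = 1/(1 + 0.4786) = 0.6763.
Free chlorine required for 1.59 ppm HOCl: 1.59 / 0.6763 = 2.351 ppm.
FC to add: 2.351 − 0.6 = 1.751 mg/L as Cl₂.
Cl₂ equivalent: 1.751 mg/L × 643,000 L = 1126 g.
Product at 90.7% available Cl: 1126 / 0.907 = 1241 g.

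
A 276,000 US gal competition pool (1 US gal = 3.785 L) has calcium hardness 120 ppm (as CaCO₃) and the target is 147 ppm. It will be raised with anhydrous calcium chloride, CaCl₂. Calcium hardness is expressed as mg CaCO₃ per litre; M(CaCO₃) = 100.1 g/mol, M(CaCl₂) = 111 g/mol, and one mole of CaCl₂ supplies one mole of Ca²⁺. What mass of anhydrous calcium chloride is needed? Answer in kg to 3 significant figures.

Volume: 276,000 US gal × 3.785 L/gal = 1,044,660 L.
Hardness to add: (147 − 120) = 27 mg/L as CaCO₃ × 1,044,660 L = 28,210 g as CaCO₃.
Moles of Ca²⁺ (1 mol Ca²⁺ ≡ 1 mol CaCO₃): 28,210 / 100.1 g/mol = 281.8 mol.
Mass of CaCl₂: 281.8 × 111 = 31,280 g.

31.3 kg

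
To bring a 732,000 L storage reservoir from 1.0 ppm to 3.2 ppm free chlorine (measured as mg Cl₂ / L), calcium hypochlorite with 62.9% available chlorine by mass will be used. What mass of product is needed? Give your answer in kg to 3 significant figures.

2.56 kg

Chlorine deficit: 3.2 − 1.0 = 2.2 ppm = 2.2 mg/L as Cl₂.
Cl₂ equivalent needed: 2.2 mg/L × 732,000 L = 1,610,000 mg = 1610 g.
Product at 62.9% available chlorine: 1610 / 0.629 = 2560 g.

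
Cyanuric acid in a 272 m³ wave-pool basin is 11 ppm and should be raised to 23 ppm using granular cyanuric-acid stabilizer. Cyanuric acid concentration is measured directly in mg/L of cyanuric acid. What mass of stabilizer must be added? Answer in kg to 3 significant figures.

3.26 kg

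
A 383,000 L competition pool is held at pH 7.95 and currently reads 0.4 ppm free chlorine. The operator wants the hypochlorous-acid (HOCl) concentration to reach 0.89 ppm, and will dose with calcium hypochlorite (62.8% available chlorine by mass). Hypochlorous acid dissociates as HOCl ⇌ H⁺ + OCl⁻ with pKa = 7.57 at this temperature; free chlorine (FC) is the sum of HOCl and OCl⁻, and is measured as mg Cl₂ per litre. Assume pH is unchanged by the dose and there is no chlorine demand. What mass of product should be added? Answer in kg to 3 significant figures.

[OCl⁻]/[HOCl] = 10^(pH − pKa) = 10^(7.95 − 7.57) = 2.399; fraction as HOCl = 1/(1 + 2.399) = 0.2942.
Free chlorine required for 0.89 ppm HOCl: 0.89 / 0.2942 = 3.025 ppm.
FC to add: 3.025 − 0.4 = 2.625 mg/L as Cl₂.
Cl₂ equivalent: 2.625 mg/L × 383,000 L = 1005 g.
Product at 62.8% available Cl: 1005 / 0.628 = 1601 g.

1.60 kg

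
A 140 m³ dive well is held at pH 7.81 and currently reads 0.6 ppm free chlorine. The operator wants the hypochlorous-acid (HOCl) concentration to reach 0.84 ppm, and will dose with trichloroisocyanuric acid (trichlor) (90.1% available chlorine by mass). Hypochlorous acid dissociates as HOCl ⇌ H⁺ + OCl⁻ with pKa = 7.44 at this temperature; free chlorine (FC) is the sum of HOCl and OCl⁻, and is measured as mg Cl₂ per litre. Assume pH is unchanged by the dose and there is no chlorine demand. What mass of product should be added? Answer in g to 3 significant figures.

Volume: 140 m³ = 140,000 L.
[OCl⁻]/[HOCl] = 10^(pH − pKa) = 10^(7.81 − 7.44) = 2.344; fraction as HOCl = 1/(1 + 2.344) = 0.299.
Free chlorine required for 0.84 ppm HOCl: 0.84 / 0.299 = 2.809 ppm.
FC to add: 2.809 − 0.6 = 2.209 mg/L as Cl₂.
Cl₂ equivalent: 2.209 mg/L × 140,000 L = 309.3 g.
Product at 90.1% available Cl: 309.3 / 0.901 = 343.3 g.

343 g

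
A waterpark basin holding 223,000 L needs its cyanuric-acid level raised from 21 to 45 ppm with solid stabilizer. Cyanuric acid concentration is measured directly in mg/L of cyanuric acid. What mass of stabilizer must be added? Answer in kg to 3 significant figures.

CYA to add: (45 − 21) = 24 mg/L × 223,000 L = 5352 g cyanuric acid.

5.35 kg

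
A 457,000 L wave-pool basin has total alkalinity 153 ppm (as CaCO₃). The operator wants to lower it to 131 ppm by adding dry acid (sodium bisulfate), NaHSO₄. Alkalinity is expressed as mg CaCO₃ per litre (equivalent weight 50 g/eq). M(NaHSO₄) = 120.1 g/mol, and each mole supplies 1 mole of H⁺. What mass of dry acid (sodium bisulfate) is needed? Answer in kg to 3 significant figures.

Alkalinity to neutralize: (153 − 131) = 22 mg/L as CaCO₃ × 457,000 L = 10,050 g as CaCO₃.
Equivalents of H⁺ required: 10,050 ÷ 50 g/eq = 201.1 eq = 201.1 mol NaHSO₄.
Mass of NaHSO₄: 201.1 × 120.1 = 24,150 g.

24.1 kg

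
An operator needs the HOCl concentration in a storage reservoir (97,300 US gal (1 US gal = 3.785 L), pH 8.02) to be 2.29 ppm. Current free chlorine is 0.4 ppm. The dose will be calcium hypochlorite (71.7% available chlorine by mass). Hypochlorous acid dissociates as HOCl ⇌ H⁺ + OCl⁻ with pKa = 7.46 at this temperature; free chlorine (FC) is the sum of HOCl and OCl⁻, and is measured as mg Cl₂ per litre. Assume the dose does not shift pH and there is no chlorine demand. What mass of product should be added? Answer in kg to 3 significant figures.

Volume: 97,300 US gal × 3.785 L/gal = 368,280 L.
[OCl⁻]/[HOCl] = 10^(pH − pKa) = 10^(8.02 − 7.46) = 3.631; fraction as HOCl = 1/(1 + 3.631) = 0.2159.
Free chlorine required for 2.29 ppm HOCl: 2.29 / 0.2159 = 10.6 ppm.
FC to add: 10.6 − 0.4 = 10.2 mg/L as Cl₂.
Cl₂ equivalent: 10.2 mg/L × 368,280 L = 3758 g.
Product at 71.7% available Cl: 3758 / 0.717 = 5241 g.

5.24 kg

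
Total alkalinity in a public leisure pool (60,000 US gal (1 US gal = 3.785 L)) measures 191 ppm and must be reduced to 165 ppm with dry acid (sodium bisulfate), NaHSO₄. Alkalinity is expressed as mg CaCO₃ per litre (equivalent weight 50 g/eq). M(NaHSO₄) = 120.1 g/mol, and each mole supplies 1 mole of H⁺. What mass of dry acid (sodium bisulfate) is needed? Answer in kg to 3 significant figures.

Volume: 60,000 US gal × 3.785 L/gal = 227,100 L.
Alkalinity to neutralize: (191 − 165) = 26 mg/L as CaCO₃ × 227,100 L = 5905 g as CaCO₃.
Equivalents of H⁺ required: 5905 ÷ 50 g/eq = 118.1 eq = 118.1 mol NaHSO₄.
Mass of NaHSO₄: 118.1 × 120.1 = 14,180 g.

14.2 kg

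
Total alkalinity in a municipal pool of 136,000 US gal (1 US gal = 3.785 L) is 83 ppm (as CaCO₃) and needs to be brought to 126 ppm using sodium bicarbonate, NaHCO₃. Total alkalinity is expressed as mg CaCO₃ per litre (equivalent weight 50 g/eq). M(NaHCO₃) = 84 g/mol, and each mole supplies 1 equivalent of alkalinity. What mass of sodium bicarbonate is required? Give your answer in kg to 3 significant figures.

37.2 kg

Volume: 136,000 US gal × 3.785 L/gal = 514,760 L.
Alkalinity to add: (126 − 83) = 43 mg/L as CaCO₃ × 514,760 L = 22,130 g as CaCO₃.
Equivalents: 22,130 g ÷ 50 g/eq = 442.7 eq.
NaHCO₃ supplies 1 eq per mole → 442.7 mol.
Mass: 442.7 mol × 84 g/mol = 37,190 g.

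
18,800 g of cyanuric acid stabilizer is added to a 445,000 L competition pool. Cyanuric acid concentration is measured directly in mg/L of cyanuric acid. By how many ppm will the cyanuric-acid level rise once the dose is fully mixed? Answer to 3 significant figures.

42.2 ppm

Rise: 18,800 g / 445,000 L × 1000 = 42.25 mg/L.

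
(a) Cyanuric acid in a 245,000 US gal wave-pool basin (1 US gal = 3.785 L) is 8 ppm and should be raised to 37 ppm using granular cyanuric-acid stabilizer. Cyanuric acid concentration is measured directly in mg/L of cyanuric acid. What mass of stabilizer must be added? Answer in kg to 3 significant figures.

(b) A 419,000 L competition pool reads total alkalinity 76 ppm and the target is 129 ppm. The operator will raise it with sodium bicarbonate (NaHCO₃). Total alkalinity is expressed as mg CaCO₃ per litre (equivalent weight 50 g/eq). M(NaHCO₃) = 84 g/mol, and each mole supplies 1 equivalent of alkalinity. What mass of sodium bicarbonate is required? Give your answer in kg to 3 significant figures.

(a) 26.9 kg; (b) 37.3 kg

(a) Volume: 245,000 US gal × 3.785 L/gal = 927,325 L.
(a) CYA to add: (37 − 8) = 29 mg/L × 927,325 L = 26,890 g cyanuric acid.

(b) Alkalinity to add: (129 − 76) = 53 mg/L as CaCO₃ × 419,000 L = 22,210 g as CaCO₃.
(b) Equivalents: 22,210 g ÷ 50 g/eq = 444.1 eq.
(b) NaHCO₃ supplies 1 eq per mole → 444.1 mol.
(b) Mass: 444.1 mol × 84 g/mol = 37,310 g.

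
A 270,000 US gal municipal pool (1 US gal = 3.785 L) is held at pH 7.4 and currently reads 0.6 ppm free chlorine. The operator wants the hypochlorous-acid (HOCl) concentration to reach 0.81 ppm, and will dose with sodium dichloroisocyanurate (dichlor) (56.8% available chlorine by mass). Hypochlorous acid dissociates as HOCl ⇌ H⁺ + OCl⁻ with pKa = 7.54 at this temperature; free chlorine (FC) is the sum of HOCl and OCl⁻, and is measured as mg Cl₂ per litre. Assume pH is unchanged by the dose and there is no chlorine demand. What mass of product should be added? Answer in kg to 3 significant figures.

Volume: 270,000 US gal × 3.785 L/gal = 1,021,950 L.
[OCl⁻]/[HOCl] = 10^(pH − pKa) = 10^(7.4 − 7.54) = 0.7244; fraction as HOCl = 1/(1 + 0.7244) = 0.5799.
Free chlorine required for 0.81 ppm HOCl: 0.81 / 0.5799 = 1.397 ppm.
FC to add: 1.397 − 0.6 = 0.7968 mg/L as Cl₂.
Cl₂ equivalent: 0.7968 mg/L × 1,021,950 L = 814.3 g.
Product at 56.8% available Cl: 814.3 / 0.568 = 1434 g.

1.43 kg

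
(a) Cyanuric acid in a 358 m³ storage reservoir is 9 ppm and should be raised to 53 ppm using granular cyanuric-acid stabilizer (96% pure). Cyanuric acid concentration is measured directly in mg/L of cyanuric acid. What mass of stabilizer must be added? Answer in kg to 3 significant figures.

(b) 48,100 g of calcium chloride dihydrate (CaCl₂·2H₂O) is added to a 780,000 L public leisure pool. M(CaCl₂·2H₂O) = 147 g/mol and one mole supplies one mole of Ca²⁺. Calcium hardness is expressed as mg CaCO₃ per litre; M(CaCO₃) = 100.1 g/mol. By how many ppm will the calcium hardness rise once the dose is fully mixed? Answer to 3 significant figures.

(a) 16.4 kg; (b) 42.0 ppm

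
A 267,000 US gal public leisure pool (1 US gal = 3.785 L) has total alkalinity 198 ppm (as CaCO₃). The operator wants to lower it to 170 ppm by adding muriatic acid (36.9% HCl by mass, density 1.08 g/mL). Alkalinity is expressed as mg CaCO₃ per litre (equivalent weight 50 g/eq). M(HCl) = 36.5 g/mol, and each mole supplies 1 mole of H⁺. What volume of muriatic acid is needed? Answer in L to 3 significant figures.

Volume: 267,000 US gal × 3.785 L/gal = 1,010,595 L.
Alkalinity to neutralize: (198 − 170) = 28 mg/L as CaCO₃ × 1,010,595 L = 28,300 g as CaCO₃.
Equivalents of H⁺ required: 28,300 ÷ 50 g/eq = 565.9 eq = 565.9 mol HCl.
Mass of HCl: 565.9 × 36.5 = 20,660 g.
Mass of 36.9% solution: 20,660 / 0.369 = 55,980 g.
Volume: 55,980 g ÷ 1.08 g/mL = 51,830 mL.

51.8 L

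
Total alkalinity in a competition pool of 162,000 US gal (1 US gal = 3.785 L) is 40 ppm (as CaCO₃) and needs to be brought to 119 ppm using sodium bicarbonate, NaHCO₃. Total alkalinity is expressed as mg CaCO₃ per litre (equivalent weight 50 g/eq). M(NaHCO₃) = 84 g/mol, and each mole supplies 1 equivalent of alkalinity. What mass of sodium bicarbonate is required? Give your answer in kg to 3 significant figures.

81.4 kg

Volume: 162,000 US gal × 3.785 L/gal = 613,170 L.
Alkalinity to add: (119 − 40) = 79 mg/L as CaCO₃ × 613,170 L = 48,440 g as CaCO₃.
Equivalents: 48,440 g ÷ 50 g/eq = 968.8 eq.
NaHCO₃ supplies 1 eq per mole → 968.8 mol.
Mass: 968.8 mol × 84 g/mol = 81,380 g.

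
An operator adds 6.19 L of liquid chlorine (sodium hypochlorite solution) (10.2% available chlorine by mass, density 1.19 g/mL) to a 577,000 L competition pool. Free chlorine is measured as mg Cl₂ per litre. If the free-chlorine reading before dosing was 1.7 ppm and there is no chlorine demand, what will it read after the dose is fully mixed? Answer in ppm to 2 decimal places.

3.00 ppm

Mass of solution: 6.19 L × 1000 mL/L × 1.19 g/mL = 7366 g.
Available chlorine delivered: 7366 g × 0.102 = 751.3 g as Cl₂.
Concentration rise: 751.3 g / 577,000 L = 1.302 mg/L = 1.30 ppm.
Final FC: 1.7 + 1.30 = 3.00 ppm.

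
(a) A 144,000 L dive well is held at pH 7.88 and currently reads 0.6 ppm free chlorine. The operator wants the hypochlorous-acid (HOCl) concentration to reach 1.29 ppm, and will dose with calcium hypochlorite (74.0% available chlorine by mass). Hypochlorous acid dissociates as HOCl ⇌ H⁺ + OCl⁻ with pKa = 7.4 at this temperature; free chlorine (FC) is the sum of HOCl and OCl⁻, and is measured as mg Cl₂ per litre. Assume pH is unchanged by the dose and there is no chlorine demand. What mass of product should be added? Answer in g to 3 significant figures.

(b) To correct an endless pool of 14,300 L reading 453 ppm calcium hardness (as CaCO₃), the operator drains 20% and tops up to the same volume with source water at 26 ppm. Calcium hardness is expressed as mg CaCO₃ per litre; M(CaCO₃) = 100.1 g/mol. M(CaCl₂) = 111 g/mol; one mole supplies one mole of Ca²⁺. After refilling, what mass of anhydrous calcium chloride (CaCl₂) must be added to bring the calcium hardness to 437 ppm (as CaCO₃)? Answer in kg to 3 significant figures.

(a) 892 g; (b) 1.10 kg

(a) [OCl⁻]/[HOCl] = 10^(pH − pKa) = 10^(7.88 − 7.4) = 3.02; fraction as HOCl = 1/(1 + 3.02) = 0.2488.
(a) Free chlorine required for 1.29 ppm HOCl: 1.29 / 0.2488 = 5.186 ppm.
(a) FC to add: 5.186 − 0.6 = 4.586 mg/L as Cl₂.
(a) Cl₂ equivalent: 4.586 mg/L × 144,000 L = 660.3 g.
(a) Product at 74.0% available Cl: 660.3 / 0.74 = 892.4 g.

(b) After draining 20% and refilling: 453 × 0.80 + 26 × 0.20 = 367.6 ppm.
(b) Deficit to target: 437 − 367.6 = 69.4 mg/L.
(b) As CaCO₃: 69.4 mg/L × 14,300 L = 992.4 g; ÷ 100.1 = 9.914 mol Ca²⁺.
(b) Mass: 9.914 × 111 = 1100 g.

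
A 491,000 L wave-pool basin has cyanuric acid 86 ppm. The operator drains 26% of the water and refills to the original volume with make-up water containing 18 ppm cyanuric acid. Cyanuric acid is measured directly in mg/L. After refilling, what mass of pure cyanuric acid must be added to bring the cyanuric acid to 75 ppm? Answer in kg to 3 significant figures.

3.28 kg

After draining 26% and refilling: 86 × 0.74 + 18 × 0.26 = 68.32 ppm.
Deficit to target: 75 − 68.32 = 6.68 mg/L.
Mass: 6.68 mg/L × 491,000 L = 3280 g cyanuric acid.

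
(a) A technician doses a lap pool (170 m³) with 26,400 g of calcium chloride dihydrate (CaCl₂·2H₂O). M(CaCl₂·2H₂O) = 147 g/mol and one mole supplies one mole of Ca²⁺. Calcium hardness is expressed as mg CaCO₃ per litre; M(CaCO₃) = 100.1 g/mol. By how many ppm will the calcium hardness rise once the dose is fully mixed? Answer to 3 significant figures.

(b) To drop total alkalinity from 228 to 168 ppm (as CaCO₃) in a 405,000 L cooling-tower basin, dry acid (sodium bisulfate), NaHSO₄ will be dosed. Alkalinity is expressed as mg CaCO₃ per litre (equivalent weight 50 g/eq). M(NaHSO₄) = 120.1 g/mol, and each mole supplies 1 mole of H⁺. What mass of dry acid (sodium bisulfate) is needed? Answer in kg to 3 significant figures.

(a) 106 ppm; (b) 58.4 kg

(a) Volume: 170 m³ = 170,000 L.
(a) Moles of Ca²⁺: 26,400 g ÷ 147 g/mol = 179.6 mol.
(a) As CaCO₃: 179.6 mol × 100.1 g/mol = 17,980 g.
(a) Rise: 17,980 g / 170,000 L × 1000 = 105.7 mg/L.

(b) Alkalinity to neutralize: (228 − 168) = 60 mg/L as CaCO₃ × 405,000 L = 24,300 g as CaCO₃.
(b) Equivalents of H⁺ required: 24,300 ÷ 50 g/eq = 486 eq = 486 mol NaHSO₄.
(b) Mass of NaHSO₄: 486 × 120.1 = 58,370 g.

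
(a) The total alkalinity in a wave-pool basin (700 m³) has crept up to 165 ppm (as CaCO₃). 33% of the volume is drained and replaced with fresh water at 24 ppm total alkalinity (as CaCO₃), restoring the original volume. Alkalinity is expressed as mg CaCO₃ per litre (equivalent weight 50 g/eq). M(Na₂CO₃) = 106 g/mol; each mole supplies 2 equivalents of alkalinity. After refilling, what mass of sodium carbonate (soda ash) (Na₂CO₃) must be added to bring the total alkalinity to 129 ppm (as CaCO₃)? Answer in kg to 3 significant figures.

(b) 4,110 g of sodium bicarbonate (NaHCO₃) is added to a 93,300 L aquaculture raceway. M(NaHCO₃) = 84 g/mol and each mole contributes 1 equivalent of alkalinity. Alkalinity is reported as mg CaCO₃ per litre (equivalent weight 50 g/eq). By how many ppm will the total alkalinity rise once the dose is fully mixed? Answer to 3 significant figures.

(a) 7.81 kg; (b) 26.2 ppm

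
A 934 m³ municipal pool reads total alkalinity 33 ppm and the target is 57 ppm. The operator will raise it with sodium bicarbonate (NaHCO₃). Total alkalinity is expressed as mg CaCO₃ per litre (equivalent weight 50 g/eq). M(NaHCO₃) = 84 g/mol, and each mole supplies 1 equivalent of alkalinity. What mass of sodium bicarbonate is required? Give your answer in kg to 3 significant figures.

37.7 kg

Volume: 934 m³ = 934,000 L.
Alkalinity to add: (57 − 33) = 24 mg/L as CaCO₃ × 934,000 L = 22,420 g as CaCO₃.
Equivalents: 22,420 g ÷ 50 g/eq = 448.3 eq.
NaHCO₃ supplies 1 eq per mole → 448.3 mol.
Mass: 448.3 mol × 84 g/mol = 37,660 g.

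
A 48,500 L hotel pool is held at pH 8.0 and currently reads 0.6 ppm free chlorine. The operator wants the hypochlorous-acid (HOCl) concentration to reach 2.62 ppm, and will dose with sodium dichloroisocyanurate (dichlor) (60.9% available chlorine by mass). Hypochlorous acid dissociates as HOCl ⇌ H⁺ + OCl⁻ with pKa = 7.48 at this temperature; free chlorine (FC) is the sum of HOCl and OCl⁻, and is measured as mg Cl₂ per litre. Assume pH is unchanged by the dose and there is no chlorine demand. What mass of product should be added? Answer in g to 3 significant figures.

852 g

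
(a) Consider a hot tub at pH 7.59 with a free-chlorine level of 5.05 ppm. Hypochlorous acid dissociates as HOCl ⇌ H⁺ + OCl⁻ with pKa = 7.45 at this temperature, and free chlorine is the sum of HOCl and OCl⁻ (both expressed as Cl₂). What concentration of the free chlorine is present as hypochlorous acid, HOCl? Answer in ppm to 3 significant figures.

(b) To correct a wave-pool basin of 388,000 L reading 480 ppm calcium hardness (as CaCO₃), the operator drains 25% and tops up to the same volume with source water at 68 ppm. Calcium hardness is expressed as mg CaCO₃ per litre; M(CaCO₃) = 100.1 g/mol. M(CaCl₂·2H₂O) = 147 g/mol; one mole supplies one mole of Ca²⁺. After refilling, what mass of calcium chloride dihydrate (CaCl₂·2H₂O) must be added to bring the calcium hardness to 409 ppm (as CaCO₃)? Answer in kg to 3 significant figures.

(a) 2.12 ppm; (b) 18.2 kg

(a) [OCl⁻]/[HOCl] = 10^(pH − pKa) = 10^(7.59 − 7.45) = 10^0.14 = 1.38.
(a) Fraction as HOCl = 1 / (1 + 1.38) = 0.4201.
(a) HOCl = 0.4201 × 5.05 ppm = 2.122 ppm.

(b) After draining 25% and refilling: 480 × 0.75 + 68 × 0.25 = 377 ppm.
(b) Deficit to target: 409 − 377 = 32 mg/L.
(b) As CaCO₃: 32 mg/L × 388,000 L = 12,420 g; ÷ 100.1 = 124 mol Ca²⁺.
(b) Mass: 124 × 147 = 18,230 g.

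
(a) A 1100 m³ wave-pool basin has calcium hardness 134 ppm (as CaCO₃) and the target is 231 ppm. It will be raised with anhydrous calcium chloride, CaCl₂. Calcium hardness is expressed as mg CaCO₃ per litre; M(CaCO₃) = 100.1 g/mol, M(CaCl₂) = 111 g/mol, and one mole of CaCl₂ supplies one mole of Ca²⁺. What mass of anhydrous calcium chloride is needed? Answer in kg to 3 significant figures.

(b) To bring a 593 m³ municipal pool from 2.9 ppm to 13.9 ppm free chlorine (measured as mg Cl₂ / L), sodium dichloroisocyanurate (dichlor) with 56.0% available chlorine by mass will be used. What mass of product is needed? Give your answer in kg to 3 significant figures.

(a) 118 kg; (b) 11.6 kg

(a) Volume: 1100 m³ = 1,100,000 L.
(a) Hardness to add: (231 − 134) = 97 mg/L as CaCO₃ × 1,100,000 L = 106,700 g as CaCO₃.
(a) Moles of Ca²⁺ (1 mol Ca²⁺ ≡ 1 mol CaCO₃): 106,700 / 100.1 g/mol = 1066 mol.
(a) Mass of CaCl₂: 1066 × 111 = 118,300 g.

(b) Volume: 593 m³ = 593,000 L.
(b) Chlorine deficit: 13.9 − 2.9 = 11 ppm = 11 mg/L as Cl₂.
(b) Cl₂ equivalent needed: 11 mg/L × 593,000 L = 6,523,000 mg = 6523 g.
(b) Product at 56.0% available chlorine: 6523 / 0.56 = 11,650 g.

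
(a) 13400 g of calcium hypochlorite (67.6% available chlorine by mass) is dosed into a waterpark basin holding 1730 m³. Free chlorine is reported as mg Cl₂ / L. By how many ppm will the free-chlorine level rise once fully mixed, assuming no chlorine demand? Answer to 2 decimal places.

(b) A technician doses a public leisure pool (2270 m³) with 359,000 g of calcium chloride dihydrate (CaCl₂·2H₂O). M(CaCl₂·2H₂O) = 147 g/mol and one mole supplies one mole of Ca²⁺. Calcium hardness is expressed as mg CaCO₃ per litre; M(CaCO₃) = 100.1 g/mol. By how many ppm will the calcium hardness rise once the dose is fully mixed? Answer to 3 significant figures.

(a) 5.24 ppm; (b) 108 ppm

(a) Volume: 1730 m³ = 1,730,000 L.
(a) Available chlorine delivered: 13,400 g × 0.676 = 9058 g as Cl₂.
(a) Concentration rise: 9058 g / 1,730,000 L = 5.236 mg/L = 5.24 ppm.

(b) Volume: 2270 m³ = 2,270,000 L.
(b) Moles of Ca²⁺: 359,000 g ÷ 147 g/mol = 2442 mol.
(b) As CaCO₃: 2442 mol × 100.1 g/mol = 244,500 g.
(b) Rise: 244,500 g / 2,270,000 L × 1000 = 107.7 mg/L.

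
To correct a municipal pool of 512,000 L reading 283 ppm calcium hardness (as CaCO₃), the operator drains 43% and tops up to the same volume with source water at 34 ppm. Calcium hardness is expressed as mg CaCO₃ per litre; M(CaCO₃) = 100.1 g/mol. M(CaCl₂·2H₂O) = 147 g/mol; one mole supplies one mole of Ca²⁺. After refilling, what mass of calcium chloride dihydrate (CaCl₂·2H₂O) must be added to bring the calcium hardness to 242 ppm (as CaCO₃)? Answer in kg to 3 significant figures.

49.7 kg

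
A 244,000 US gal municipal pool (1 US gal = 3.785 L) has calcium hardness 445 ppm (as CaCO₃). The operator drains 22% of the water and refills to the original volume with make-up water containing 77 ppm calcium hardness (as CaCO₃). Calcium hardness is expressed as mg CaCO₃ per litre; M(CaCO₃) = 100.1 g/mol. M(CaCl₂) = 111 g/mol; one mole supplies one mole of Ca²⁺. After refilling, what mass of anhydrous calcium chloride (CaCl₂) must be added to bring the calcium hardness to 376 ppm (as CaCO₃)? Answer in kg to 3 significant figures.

Volume: 244,000 US gal × 3.785 L/gal = 923,540 L.
After draining 22% and refilling: 445 × 0.78 + 77 × 0.22 = 364.04 ppm.
Deficit to target: 376 − 364.04 = 11.96 mg/L.
As CaCO₃: 11.96 mg/L × 923,540 L = 11,050 g; ÷ 100.1 = 110.3 mol Ca²⁺.
Mass: 110.3 × 111 = 12,250 g.

12.2 kg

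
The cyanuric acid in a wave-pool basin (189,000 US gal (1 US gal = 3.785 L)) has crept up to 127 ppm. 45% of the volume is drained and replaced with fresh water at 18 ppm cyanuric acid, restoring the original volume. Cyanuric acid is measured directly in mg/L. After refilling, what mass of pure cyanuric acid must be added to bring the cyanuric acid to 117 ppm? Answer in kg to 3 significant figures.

27.9 kg

Volume: 189,000 US gal × 3.785 L/gal = 715,365 L.
After draining 45% and refilling: 127 × 0.55 + 18 × 0.45 = 77.95 ppm.
Deficit to target: 117 − 77.95 = 39.05 mg/L.
Mass: 39.05 mg/L × 715,365 L = 27,940 g cyanuric acid.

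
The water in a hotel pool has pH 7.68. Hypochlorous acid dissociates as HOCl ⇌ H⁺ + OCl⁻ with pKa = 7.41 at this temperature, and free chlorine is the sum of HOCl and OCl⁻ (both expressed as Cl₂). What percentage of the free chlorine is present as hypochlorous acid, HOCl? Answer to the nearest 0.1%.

34.9%

[OCl⁻]/[HOCl] = 10^(pH − pKa) = 10^(7.68 − 7.41) = 10^0.27 = 1.862.
Fraction as HOCl = 1 / (1 + 1.862) = 0.3494.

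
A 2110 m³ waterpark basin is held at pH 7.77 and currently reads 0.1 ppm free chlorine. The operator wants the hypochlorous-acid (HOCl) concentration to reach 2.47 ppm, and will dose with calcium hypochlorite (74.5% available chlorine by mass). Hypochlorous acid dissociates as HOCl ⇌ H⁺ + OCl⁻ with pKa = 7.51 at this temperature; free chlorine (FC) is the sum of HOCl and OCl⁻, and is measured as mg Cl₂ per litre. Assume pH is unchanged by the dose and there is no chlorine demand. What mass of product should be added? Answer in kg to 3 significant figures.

Volume: 2110 m³ = 2,110,000 L.
[OCl⁻]/[HOCl] = 10^(pH − pKa) = 10^(7.77 − 7.51) = 1.82; fraction as HOCl = 1/(1 + 1.82) = 0.3546.
Free chlorine required for 2.47 ppm HOCl: 2.47 / 0.3546 = 6.965 ppm.
FC to add: 6.965 − 0.1 = 6.865 mg/L as Cl₂.
Cl₂ equivalent: 6.865 mg/L × 2,110,000 L = 14,480 g.
Product at 74.5% available Cl: 14,480 / 0.745 = 19,440 g.

19.4 kg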